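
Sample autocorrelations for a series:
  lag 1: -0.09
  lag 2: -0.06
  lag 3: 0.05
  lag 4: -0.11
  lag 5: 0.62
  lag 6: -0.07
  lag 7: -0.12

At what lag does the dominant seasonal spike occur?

5

The largest autocorrelation is r_5 = 0.62; the remaining lags stay at or below 0.05.
The dominant spike at lag 5 indicates a seasonal period of 5.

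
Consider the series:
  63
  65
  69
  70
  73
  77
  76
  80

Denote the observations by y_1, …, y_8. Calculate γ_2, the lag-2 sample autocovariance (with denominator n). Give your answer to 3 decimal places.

9.012

Mean ȳ = (63 + 65 + 69 + 70 + 73 + 77 + 76 + 80)/8 = 71.6250
Σ_{t=1}^{6}(y_t−ȳ)(y_{t+2}−ȳ) = 72.0938
γ_2 = 72.0938 / 8 = 9.012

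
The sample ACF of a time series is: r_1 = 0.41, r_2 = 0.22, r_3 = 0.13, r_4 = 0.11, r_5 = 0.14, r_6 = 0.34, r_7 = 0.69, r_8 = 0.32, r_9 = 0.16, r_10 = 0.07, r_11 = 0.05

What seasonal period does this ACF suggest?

7

The largest autocorrelation is r_7 = 0.69; the remaining lags stay at or below 0.41. The elevated value at lag 1 (0.41), dropping to 0.22 at lag 2, reflects decaying short-term dependence rather than seasonality.
The dominant spike at lag 7 indicates a seasonal period of 7.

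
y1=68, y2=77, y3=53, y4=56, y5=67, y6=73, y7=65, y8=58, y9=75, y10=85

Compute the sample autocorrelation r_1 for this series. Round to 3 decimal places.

Mean ȳ = (68 + 77 + 53 + 56 + 67 + 73 + 65 + 58 + 75 + 85)/10 = 67.7000
Numerator Σ_{t=1}^{9}(y_t−ȳ)(y_{t+1}−ȳ) = 109.9100
Denominator Σ(y_t−ȳ)² = 922.1000
r_1 = 109.9100 / 922.1000 = 0.119

0.119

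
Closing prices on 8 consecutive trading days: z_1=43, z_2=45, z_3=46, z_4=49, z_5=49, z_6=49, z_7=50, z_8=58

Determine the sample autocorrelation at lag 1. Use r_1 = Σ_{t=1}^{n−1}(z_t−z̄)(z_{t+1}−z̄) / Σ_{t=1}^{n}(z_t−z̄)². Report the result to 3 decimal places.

Mean z̄ = (43 + 45 + 46 + 49 + 49 + 49 + 50 + 58)/8 = 48.6250
Deviations from mean: -5.6250, -3.6250, -2.6250, 0.3750, 0.3750, 0.3750, 1.3750, 9.3750
Σ(z_t−z̄)(z_{t+1}−z̄) = (20.3906) + (9.5156) + (-0.9844) + (0.1406) + (0.1406) + (0.5156) + (12.8906) = 42.6094
Denominator Σ(z_t−z̄)² = 141.8750
r_1 = 42.6094 / 141.8750 = 0.300

0.300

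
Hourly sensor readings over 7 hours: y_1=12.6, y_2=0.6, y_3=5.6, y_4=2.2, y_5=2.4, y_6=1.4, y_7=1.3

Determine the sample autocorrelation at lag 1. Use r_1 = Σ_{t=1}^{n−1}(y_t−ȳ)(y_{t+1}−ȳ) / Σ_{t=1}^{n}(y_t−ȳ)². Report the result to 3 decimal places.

-0.239

Mean ȳ = (12.6 + 0.6 + 5.6 + 2.2 + 2.4 + 1.4 + 1.3)/7 = 3.7286
Numerator Σ_{t=1}^{6}(y_t−ȳ)(y_{t+1}−ȳ) = -25.6908
Denominator Σ(y_t−ȳ)² = 107.4143
r_1 = -25.6908 / 107.4143 = -0.239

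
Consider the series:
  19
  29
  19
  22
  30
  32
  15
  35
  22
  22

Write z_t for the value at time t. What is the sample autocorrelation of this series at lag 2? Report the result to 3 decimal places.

-0.016

Mean z̄ = (19 + 29 + 19 + 22 + 30 + 32 + 15 + 35 + 22 + 22)/10 = 24.5000
Numerator Σ_{t=1}^{8}(z_t−z̄)(z_{t+2}−z̄) = -6.0000
Denominator Σ(z_t−z̄)² = 386.5000
r_2 = -6.0000 / 386.5000 = -0.016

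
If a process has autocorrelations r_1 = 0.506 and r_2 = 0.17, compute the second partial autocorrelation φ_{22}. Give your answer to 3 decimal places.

φ_{22} = (r_2 − r_1²) / (1 − r_1²)
r_1² = (0.506)² = 0.256036
Numerator = 0.17 − 0.2560 = -0.0860; denominator = 1 − 0.2560 = 0.7440
φ_{22} = -0.0860 / 0.7440 = -0.116

-0.116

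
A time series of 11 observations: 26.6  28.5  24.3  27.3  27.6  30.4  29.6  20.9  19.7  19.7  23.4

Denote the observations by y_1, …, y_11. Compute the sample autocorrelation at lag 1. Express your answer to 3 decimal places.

0.557

Mean ȳ = (26.6 + 28.5 + 24.3 + 27.3 + 27.6 + 30.4 + 29.6 + 20.9 + 19.7 + 19.7 + 23.4)/11 = 25.2727
Numerator Σ_{t=1}^{10}(y_t−ȳ)(y_{t+1}−ȳ) = 84.9474
Denominator Σ(y_t−ȳ)² = 152.4018
r_1 = 84.9474 / 152.4018 = 0.557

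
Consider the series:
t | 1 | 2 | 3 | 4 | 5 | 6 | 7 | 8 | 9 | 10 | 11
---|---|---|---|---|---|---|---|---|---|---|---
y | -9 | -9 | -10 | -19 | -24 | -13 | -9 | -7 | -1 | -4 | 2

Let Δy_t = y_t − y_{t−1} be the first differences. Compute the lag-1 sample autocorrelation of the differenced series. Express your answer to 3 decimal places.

0.064

First differences Δy: 0, -1, -9, -5, 11, 4, 2, 6, -3, 6
Mean of differences = 1.1000
Numerator Σ(Δy_t−Δȳ)(Δy_{t+1}−Δȳ) = 20.2900
Denominator Σ(Δy_t−Δȳ)² = 316.9000
r_1(Δy) = 20.2900 / 316.9000 = 0.064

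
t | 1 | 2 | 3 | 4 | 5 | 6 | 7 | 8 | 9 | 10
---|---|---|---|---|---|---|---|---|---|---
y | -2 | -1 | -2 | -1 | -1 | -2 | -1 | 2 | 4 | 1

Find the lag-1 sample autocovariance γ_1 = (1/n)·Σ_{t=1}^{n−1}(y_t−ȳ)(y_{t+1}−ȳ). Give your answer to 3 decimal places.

Mean ȳ = (-2 − 1 − 2 − 1 − 1 − 2 − 1 + 2 + 4 + 1)/10 = -0.3000
Σ_{t=1}^{9}(y_t−ȳ)(y_{t+1}−ȳ) = 20.3100
γ_1 = 20.3100 / 10 = 2.031

2.031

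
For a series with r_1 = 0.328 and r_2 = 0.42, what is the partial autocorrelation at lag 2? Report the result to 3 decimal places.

0.350

φ_{22} = (r_2 − r_1²) / (1 − r_1²)
r_1² = (0.328)² = 0.107584
Numerator = 0.42 − 0.1076 = 0.3124; denominator = 1 − 0.1076 = 0.8924
φ_{22} = 0.3124 / 0.8924 = 0.350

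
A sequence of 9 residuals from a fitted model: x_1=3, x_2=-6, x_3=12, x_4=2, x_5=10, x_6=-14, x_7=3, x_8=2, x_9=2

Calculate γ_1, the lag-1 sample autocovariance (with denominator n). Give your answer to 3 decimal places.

Mean x̄ = (3 − 6 + 12 + 2 + 10 − 14 + 3 + 2 + 2)/9 = 1.5556
Σ_{t=1}^{8}(x_t−x̄)(x_{t+1}−x̄) = -234.4198
γ_1 = -234.4198 / 9 = -26.047

-26.047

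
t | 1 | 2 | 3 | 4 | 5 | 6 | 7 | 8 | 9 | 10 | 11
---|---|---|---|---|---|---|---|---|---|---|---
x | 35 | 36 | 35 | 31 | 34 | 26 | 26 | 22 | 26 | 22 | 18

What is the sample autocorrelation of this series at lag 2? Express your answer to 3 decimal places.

0.430

Mean x̄ = (35 + 36 + 35 + 31 + 34 + 26 + 26 + 22 + 26 + 22 + 18)/11 = 28.2727
Numerator Σ_{t=1}^{9}(x_t−x̄)(x_{t+2}−x̄) = 167.7603
Denominator Σ(x_t−x̄)² = 390.1818
r_2 = 167.7603 / 390.1818 = 0.430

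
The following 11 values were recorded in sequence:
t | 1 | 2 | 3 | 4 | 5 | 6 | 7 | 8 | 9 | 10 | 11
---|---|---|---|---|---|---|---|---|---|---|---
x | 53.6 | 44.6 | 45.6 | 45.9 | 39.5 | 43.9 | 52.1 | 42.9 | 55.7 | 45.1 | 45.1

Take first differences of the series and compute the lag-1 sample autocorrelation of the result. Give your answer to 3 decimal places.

-0.589

First differences Δx: -9.0, 1.0, 0.3, -6.4, 4.4, 8.2, -9.2, 12.8, -10.6, 0.0
Mean of differences = -0.8500
Numerator Σ(Δx_t−Δx̄)(Δx_{t+1}−Δx̄) = -331.8775
Denominator Σ(Δx_t−Δx̄)² = 563.2650
r_1(Δx) = -331.8775 / 563.2650 = -0.589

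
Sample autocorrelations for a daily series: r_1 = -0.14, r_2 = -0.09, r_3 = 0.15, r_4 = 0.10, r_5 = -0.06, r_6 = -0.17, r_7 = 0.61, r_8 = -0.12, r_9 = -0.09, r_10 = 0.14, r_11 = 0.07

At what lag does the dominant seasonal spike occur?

7

The largest autocorrelation is r_7 = 0.61; the remaining lags stay at or below 0.15.
The dominant spike at lag 7 indicates a seasonal period of 7.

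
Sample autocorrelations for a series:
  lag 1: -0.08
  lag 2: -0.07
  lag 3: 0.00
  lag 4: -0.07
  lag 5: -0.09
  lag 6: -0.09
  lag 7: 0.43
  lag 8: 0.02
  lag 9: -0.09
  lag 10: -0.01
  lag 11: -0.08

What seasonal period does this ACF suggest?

The largest autocorrelation is r_7 = 0.43; the remaining lags stay at or below 0.02.
The dominant spike at lag 7 indicates a seasonal period of 7.

7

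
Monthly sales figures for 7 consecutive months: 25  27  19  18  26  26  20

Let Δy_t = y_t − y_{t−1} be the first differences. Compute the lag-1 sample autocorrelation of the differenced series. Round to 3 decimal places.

First differences Δy: 2, -8, -1, 8, 0, -6
Mean of differences = -0.8333
Numerator Σ(Δy_t−Δȳ)(Δy_{t+1}−Δȳ) = -17.5278
Denominator Σ(Δy_t−Δȳ)² = 164.8333
r_1(Δy) = -17.5278 / 164.8333 = -0.106

-0.106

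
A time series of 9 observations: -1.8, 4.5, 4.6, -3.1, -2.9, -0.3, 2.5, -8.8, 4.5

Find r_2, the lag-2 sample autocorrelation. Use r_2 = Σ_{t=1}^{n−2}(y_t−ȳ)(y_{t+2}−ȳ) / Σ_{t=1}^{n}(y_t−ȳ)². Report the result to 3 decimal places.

-0.168

Mean ȳ = (-1.8 + 4.5 + 4.6 − 3.1 − 2.9 − 0.3 + 2.5 − 8.8 + 4.5)/9 = -0.0889
Σ(y_t−ȳ)(y_{t+2}−ȳ) = (-8.0232) + (-13.8177) + (-13.1810) + (0.6357) + (-7.2777) + (1.8390) + (11.8801) = -27.9447
Denominator Σ(y_t−ȳ)² = 166.6289
r_2 = -27.9447 / 166.6289 = -0.168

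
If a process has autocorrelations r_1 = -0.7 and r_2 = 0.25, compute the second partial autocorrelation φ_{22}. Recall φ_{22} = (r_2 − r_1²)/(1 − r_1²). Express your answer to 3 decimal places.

φ_{22} = (r_2 − r_1²) / (1 − r_1²)
r_1² = (-0.7)² = 0.49
Numerator = 0.25 − 0.4900 = -0.2400; denominator = 1 − 0.4900 = 0.5100
φ_{22} = -0.2400 / 0.5100 = -0.471

-0.471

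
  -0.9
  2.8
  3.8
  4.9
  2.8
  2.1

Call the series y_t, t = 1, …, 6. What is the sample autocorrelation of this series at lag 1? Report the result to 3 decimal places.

Mean ȳ = (-0.9 + 2.8 + 3.8 + 4.9 + 2.8 + 2.1)/6 = 2.5833
Deviations from mean: -3.4833, 0.2167, 1.2167, 2.3167, 0.2167, -0.4833
Σ(y_t−ȳ)(y_{t+1}−ȳ) = (-0.7547) + (0.2636) + (2.8186) + (0.5019) + (-0.1047) = 2.7247
Denominator Σ(y_t−ȳ)² = 19.3083
r_1 = 2.7247 / 19.3083 = 0.141

0.141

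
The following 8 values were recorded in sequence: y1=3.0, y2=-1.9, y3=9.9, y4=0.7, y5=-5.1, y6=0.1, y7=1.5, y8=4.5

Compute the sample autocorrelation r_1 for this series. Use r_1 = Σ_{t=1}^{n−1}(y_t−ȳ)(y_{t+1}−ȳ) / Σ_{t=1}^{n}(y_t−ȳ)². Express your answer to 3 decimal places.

Mean ȳ = (3.0 − 1.9 + 9.9 + 0.7 − 5.1 + 0.1 + 1.5 + 4.5)/8 = 1.5875
Σ(y_t−ȳ)(y_{t+1}−ȳ) = (-4.9261) + (-28.9898) + (-7.3773) + (5.9352) + (9.9477) + (0.1302) + (-0.2548) = -25.5352
Denominator Σ(y_t−ȳ)² = 139.4688
r_1 = -25.5352 / 139.4688 = -0.183

-0.183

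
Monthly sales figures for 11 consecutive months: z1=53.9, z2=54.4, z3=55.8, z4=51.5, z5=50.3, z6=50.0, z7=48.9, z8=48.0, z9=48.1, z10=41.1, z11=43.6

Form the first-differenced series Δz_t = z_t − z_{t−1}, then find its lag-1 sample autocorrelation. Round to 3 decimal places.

First differences Δz: 0.5, 1.4, -4.3, -1.2, -0.3, -1.1, -0.9, 0.1, -7.0, 2.5
Mean of differences = -1.0300
Numerator Σ(Δz_t−Δz̄)(Δz_{t+1}−Δz̄) = -31.5299
Denominator Σ(Δz_t−Δz̄)² = 68.9010
r_1(Δz) = -31.5299 / 68.9010 = -0.458

-0.458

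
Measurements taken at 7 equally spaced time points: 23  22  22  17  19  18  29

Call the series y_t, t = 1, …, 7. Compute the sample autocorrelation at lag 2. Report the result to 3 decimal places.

Mean ȳ = (23 + 22 + 22 + 17 + 19 + 18 + 29)/7 = 21.4286
Deviations from mean: 1.5714, 0.5714, 0.5714, -4.4286, -2.4286, -3.4286, 7.5714
Numerator Σ_{t=1}^{5}(y_t−ȳ)(y_{t+2}−ȳ) = -6.2245
Denominator Σ(y_t−ȳ)² = 97.7143
r_2 = -6.2245 / 97.7143 = -0.064

-0.064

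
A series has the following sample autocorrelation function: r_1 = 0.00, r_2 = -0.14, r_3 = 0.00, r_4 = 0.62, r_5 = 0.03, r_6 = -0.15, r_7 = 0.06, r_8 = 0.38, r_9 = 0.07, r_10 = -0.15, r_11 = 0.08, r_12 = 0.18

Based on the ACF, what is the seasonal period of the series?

4

The largest autocorrelation is r_4 = 0.62, with weaker echoes at lags 8 (0.38) and 12 (0.18); the remaining lags stay at or below 0.08.
The dominant spike at lag 4 indicates a seasonal period of 4.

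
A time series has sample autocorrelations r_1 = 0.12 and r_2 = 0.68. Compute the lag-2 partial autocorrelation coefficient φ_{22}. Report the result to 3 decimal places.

φ_{22} = (r_2 − r_1²) / (1 − r_1²)
r_1² = (0.12)² = 0.0144
Numerator = 0.68 − 0.0144 = 0.6656; denominator = 1 − 0.0144 = 0.9856
φ_{22} = 0.6656 / 0.9856 = 0.675

0.675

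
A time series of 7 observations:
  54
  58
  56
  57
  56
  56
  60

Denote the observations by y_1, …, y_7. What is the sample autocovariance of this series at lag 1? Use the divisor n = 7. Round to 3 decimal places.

Mean ȳ = (54 + 58 + 56 + 57 + 56 + 56 + 60)/7 = 56.7143
Deviations: -2.7143, 1.2857, -0.7143, 0.2857, -0.7143, -0.7143, 3.2857
Σ_{t=1}^{6}(y_t−ȳ)(y_{t+1}−ȳ) = -6.6531
γ_1 = -6.6531 / 7 = -0.950

-0.950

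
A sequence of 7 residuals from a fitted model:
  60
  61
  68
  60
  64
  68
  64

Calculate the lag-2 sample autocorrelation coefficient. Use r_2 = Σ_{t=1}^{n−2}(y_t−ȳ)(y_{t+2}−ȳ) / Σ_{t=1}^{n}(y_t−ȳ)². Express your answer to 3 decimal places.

-0.284

Mean ȳ = (60 + 61 + 68 + 60 + 64 + 68 + 64)/7 = 63.5714
Deviations from mean: -3.5714, -2.5714, 4.4286, -3.5714, 0.4286, 4.4286, 0.4286
Σ(y_t−ȳ)(y_{t+2}−ȳ) = (-15.8163) + (9.1837) + (1.8980) + (-15.8163) + (0.1837) = -20.3673
Denominator Σ(y_t−ȳ)² = 71.7143
r_2 = -20.3673 / 71.7143 = -0.284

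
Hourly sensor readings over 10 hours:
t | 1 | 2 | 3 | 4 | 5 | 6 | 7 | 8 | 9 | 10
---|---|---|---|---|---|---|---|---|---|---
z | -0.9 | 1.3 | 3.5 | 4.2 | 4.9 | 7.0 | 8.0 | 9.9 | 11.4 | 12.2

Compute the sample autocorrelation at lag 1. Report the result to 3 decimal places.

0.676

Mean z̄ = (-0.9 + 1.3 + 3.5 + 4.2 + 4.9 + 7.0 + 8.0 + 9.9 + 11.4 + 12.2)/10 = 6.1500
Numerator Σ_{t=1}^{9}(z_t−z̄)(z_{t+1}−z̄) = 113.5475
Denominator Σ(z_t−z̄)² = 167.9850
r_1 = 113.5475 / 167.9850 = 0.676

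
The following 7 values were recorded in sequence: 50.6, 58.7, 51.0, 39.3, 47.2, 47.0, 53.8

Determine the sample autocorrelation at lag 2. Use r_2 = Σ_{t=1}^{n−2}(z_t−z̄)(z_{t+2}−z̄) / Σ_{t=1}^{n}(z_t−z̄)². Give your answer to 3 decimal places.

Mean z̄ = (50.6 + 58.7 + 51.0 + 39.3 + 47.2 + 47.0 + 53.8)/7 = 49.6571
Numerator Σ_{t=1}^{5}(z_t−z̄)(z_{t+2}−z̄) = -78.3508
Denominator Σ(z_t−z̄)² = 221.9971
r_2 = -78.3508 / 221.9971 = -0.353

-0.353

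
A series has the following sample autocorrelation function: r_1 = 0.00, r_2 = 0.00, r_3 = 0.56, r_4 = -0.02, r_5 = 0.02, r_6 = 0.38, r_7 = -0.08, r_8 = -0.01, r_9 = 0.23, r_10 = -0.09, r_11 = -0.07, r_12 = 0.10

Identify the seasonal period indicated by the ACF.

The largest autocorrelation is r_3 = 0.56, with weaker echoes at lags 6 (0.38) and 9 (0.23); the remaining lags stay at or below 0.10.
The dominant spike at lag 3 indicates a seasonal period of 3.

3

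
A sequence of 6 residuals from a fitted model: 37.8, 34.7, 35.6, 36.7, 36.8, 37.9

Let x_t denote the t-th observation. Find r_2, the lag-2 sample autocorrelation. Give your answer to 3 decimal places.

-0.189

Mean x̄ = (37.8 + 34.7 + 35.6 + 36.7 + 36.8 + 37.9)/6 = 36.5833
Deviations from mean: 1.2167, -1.8833, -0.9833, 0.1167, 0.2167, 1.3167
Σ(x_t−x̄)(x_{t+2}−x̄) = (-1.1964) + (-0.2197) + (-0.2131) + (0.1536) = -1.4756
Denominator Σ(x_t−x̄)² = 7.7883
r_2 = -1.4756 / 7.7883 = -0.189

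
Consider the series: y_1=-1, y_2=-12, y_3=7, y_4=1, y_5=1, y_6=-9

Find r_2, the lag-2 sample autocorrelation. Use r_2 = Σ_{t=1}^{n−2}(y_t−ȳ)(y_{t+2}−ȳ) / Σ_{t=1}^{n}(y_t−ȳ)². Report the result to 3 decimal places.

Mean ȳ = (-1 − 12 + 7 + 1 + 1 − 9)/6 = -2.1667
Σ(y_t−ȳ)(y_{t+2}−ȳ) = (10.6944) + (-31.1389) + (29.0278) + (-21.6389) = -13.0556
Denominator Σ(y_t−ȳ)² = 248.8333
r_2 = -13.0556 / 248.8333 = -0.052

-0.052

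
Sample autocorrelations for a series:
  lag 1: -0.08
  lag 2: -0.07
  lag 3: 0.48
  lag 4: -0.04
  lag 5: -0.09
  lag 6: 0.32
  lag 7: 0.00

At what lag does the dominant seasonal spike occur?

The largest autocorrelation is r_3 = 0.48, with a weaker echo at lag 6 (0.32); the remaining lags stay at or below 0.00.
The dominant spike at lag 3 indicates a seasonal period of 3.

3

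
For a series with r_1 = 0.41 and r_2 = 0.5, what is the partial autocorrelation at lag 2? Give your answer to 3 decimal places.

φ_{22} = (r_2 − r_1²) / (1 − r_1²)
r_1² = (0.41)² = 0.1681
Numerator = 0.5 − 0.1681 = 0.3319; denominator = 1 − 0.1681 = 0.8319
φ_{22} = 0.3319 / 0.8319 = 0.399

0.399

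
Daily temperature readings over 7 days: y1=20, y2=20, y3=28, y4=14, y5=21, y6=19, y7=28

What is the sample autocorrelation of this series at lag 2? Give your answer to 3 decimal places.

0.090

Mean ȳ = (20 + 20 + 28 + 14 + 21 + 19 + 28)/7 = 21.4286
Deviations from mean: -1.4286, -1.4286, 6.5714, -7.4286, -0.4286, -2.4286, 6.5714
Σ(y_t−ȳ)(y_{t+2}−ȳ) = (-9.3878) + (10.6122) + (-2.8163) + (18.0408) + (-2.8163) = 13.6327
Denominator Σ(y_t−ȳ)² = 151.7143
r_2 = 13.6327 / 151.7143 = 0.090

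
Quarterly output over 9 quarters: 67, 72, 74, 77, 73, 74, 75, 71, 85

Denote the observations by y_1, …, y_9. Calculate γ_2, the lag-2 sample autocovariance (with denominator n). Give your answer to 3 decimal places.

Mean ȳ = (67 + 72 + 74 + 77 + 73 + 74 + 75 + 71 + 85)/9 = 74.2222
Σ_{t=1}^{7}(y_t−ȳ)(y_{t+2}−ȳ) = 3.2346
γ_2 = 3.2346 / 9 = 0.359

0.359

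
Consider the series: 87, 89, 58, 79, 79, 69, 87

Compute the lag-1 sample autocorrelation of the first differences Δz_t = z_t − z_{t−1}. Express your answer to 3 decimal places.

First differences Δz: 2, -31, 21, 0, -10, 18
Mean of differences = 0.0000
Numerator Σ(Δz_t−Δz̄)(Δz_{t+1}−Δz̄) = -893.0000
Denominator Σ(Δz_t−Δz̄)² = 1830.0000
r_1(Δz) = -893.0000 / 1830.0000 = -0.488

-0.488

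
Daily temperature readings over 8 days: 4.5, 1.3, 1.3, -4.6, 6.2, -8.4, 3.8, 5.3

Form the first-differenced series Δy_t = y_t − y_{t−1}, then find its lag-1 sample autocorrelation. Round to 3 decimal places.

-0.726

First differences Δy: -3.2, 0.0, -5.9, 10.8, -14.6, 12.2, 1.5
Mean of differences = 0.1143
Numerator Σ(Δy_t−Δȳ)(Δy_{t+1}−Δȳ) = -381.5188
Denominator Σ(Δy_t−Δȳ)² = 525.8486
r_1(Δy) = -381.5188 / 525.8486 = -0.726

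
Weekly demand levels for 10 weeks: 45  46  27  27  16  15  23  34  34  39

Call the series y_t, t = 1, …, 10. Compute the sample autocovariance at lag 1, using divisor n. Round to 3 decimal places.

Mean ȳ = (45 + 46 + 27 + 27 + 16 + 15 + 23 + 34 + 34 + 39)/10 = 30.6000
Σ_{t=1}^{9}(y_t−ȳ)(y_{t+1}−ȳ) = 592.4400
γ_1 = 592.4400 / 10 = 59.244

59.244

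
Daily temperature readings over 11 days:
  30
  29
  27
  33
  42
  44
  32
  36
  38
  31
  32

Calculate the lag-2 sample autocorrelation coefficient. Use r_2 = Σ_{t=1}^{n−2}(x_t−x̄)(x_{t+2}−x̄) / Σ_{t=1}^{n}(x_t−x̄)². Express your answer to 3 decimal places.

-0.175

Mean x̄ = (30 + 29 + 27 + 33 + 42 + 44 + 32 + 36 + 38 + 31 + 32)/11 = 34.0000
Numerator Σ_{t=1}^{9}(x_t−x̄)(x_{t+2}−x̄) = -51.0000
Denominator Σ(x_t−x̄)² = 292.0000
r_2 = -51.0000 / 292.0000 = -0.175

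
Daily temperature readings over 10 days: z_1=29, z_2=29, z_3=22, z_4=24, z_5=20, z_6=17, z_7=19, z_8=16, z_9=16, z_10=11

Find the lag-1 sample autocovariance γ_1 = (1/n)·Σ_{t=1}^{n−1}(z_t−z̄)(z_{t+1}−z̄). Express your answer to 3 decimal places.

16.501

Mean z̄ = (29 + 29 + 22 + 24 + 20 + 17 + 19 + 16 + 16 + 11)/10 = 20.3000
Σ_{t=1}^{9}(z_t−z̄)(z_{t+1}−z̄) = 165.0100
γ_1 = 165.0100 / 10 = 16.501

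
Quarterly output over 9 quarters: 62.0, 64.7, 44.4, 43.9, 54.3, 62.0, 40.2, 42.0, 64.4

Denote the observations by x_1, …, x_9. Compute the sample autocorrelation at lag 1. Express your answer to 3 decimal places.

-0.017

Mean x̄ = (62.0 + 64.7 + 44.4 + 43.9 + 54.3 + 62.0 + 40.2 + 42.0 + 64.4)/9 = 53.1000
Numerator Σ_{t=1}^{8}(x_t−x̄)(x_{t+1}−x̄) = -15.0500
Denominator Σ(x_t−x̄)² = 872.0600
r_1 = -15.0500 / 872.0600 = -0.017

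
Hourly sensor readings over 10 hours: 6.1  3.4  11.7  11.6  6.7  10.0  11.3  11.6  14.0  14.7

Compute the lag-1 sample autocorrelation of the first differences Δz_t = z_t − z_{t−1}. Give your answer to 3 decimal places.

First differences Δz: -2.7, 8.3, -0.1, -4.9, 3.3, 1.3, 0.3, 2.4, 0.7
Mean of differences = 0.9556
Numerator Σ(Δz_t−Δz̄)(Δz_{t+1}−Δz̄) = -42.8820
Denominator Σ(Δz_t−Δz̄)² = 110.9022
r_1(Δz) = -42.8820 / 110.9022 = -0.387

-0.387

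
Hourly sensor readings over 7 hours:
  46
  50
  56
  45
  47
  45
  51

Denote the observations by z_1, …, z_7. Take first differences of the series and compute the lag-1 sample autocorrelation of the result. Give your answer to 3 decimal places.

First differences Δz: 4, 6, -11, 2, -2, 6
Mean of differences = 0.8333
Numerator Σ(Δz_t−Δz̄)(Δz_{t+1}−Δz̄) = -76.5278
Denominator Σ(Δz_t−Δz̄)² = 212.8333
r_1(Δz) = -76.5278 / 212.8333 = -0.360

-0.360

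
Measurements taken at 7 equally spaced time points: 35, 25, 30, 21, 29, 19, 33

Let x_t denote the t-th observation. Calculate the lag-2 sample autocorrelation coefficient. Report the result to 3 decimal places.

Mean x̄ = (35 + 25 + 30 + 21 + 29 + 19 + 33)/7 = 27.4286
Deviations from mean: 7.5714, -2.4286, 2.5714, -6.4286, 1.5714, -8.4286, 5.5714
Numerator Σ_{t=1}^{5}(x_t−x̄)(x_{t+2}−x̄) = 102.0612
Denominator Σ(x_t−x̄)² = 215.7143
r_2 = 102.0612 / 215.7143 = 0.473

0.473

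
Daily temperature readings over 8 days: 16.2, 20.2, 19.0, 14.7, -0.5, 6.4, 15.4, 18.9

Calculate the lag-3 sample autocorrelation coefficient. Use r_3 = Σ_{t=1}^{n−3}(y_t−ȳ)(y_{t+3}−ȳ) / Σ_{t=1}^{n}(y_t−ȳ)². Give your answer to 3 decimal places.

Mean ȳ = (16.2 + 20.2 + 19.0 + 14.7 − 0.5 + 6.4 + 15.4 + 18.9)/8 = 13.7875
Deviations from mean: 2.4125, 6.4125, 5.2125, 0.9125, -14.2875, -7.3875, 1.6125, 5.1125
Numerator Σ_{t=1}^{5}(y_t−ȳ)(y_{t+3}−ȳ) = -199.4980
Denominator Σ(y_t−ȳ)² = 362.3888
r_3 = -199.4980 / 362.3888 = -0.551

-0.551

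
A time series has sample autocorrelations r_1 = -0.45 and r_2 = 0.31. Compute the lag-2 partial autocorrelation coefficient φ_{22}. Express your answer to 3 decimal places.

φ_{22} = (r_2 − r_1²) / (1 − r_1²)
r_1² = (-0.45)² = 0.2025
Numerator = 0.31 − 0.2025 = 0.1075; denominator = 1 − 0.2025 = 0.7975
φ_{22} = 0.1075 / 0.7975 = 0.135

0.135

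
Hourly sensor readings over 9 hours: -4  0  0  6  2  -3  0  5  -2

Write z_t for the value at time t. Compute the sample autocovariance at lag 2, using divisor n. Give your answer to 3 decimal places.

Mean z̄ = (-4 + 0 + 0 + 6 + 2 − 3 + 0 + 5 − 2)/9 = 0.4444
Σ_{t=1}^{7}(z_t−z̄)(z_{t+2}−z̄) = -35.6173
γ_2 = -35.6173 / 9 = -3.957

-3.957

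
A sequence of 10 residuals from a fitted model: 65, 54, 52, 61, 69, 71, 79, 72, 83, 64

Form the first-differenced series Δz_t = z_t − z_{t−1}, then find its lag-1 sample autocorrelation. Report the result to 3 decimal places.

-0.266

First differences Δz: -11, -2, 9, 8, 2, 8, -7, 11, -19
Mean of differences = -0.1111
Numerator Σ(Δz_t−Δz̄)(Δz_{t+1}−Δz̄) = -230.7901
Denominator Σ(Δz_t−Δz̄)² = 868.8889
r_1(Δz) = -230.7901 / 868.8889 = -0.266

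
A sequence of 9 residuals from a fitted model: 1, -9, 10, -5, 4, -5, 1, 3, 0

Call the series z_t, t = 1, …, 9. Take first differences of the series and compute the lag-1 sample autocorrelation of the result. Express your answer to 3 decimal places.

-0.822

First differences Δz: -10, 19, -15, 9, -9, 6, 2, -3
Mean of differences = -0.1250
Numerator Σ(Δz_t−Δz̄)(Δz_{t+1}−Δz̄) = -737.5156
Denominator Σ(Δz_t−Δz̄)² = 896.8750
r_1(Δz) = -737.5156 / 896.8750 = -0.822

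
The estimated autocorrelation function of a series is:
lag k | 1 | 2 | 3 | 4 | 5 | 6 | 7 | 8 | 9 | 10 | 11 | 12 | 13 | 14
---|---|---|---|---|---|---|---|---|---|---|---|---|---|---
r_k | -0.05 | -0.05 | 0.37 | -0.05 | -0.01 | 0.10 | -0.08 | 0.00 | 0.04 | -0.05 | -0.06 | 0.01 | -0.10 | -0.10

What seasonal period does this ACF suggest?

The largest autocorrelation is r_3 = 0.37; the remaining lags stay at or below 0.10.
The dominant spike at lag 3 indicates a seasonal period of 3.

3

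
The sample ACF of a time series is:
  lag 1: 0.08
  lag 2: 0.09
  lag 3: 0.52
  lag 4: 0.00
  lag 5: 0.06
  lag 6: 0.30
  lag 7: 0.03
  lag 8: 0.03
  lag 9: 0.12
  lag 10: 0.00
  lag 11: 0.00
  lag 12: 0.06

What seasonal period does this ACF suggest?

3

The largest autocorrelation is r_3 = 0.52, with a weaker echo at lag 6 (0.30); the remaining lags stay at or below 0.12.
The dominant spike at lag 3 indicates a seasonal period of 3.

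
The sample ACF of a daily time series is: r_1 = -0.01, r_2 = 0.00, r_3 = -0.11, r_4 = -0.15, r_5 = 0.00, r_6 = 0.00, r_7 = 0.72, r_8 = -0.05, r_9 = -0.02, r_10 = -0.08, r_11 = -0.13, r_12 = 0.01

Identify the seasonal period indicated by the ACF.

7

The largest autocorrelation is r_7 = 0.72; the remaining lags stay at or below 0.01.
The dominant spike at lag 7 indicates a seasonal period of 7.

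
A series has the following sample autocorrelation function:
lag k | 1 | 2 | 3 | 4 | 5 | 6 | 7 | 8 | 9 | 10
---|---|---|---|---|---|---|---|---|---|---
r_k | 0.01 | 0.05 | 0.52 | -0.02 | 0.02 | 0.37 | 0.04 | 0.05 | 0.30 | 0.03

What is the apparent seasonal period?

3

The largest autocorrelation is r_3 = 0.52, with weaker echoes at lags 6 (0.37) and 9 (0.30); the remaining lags stay at or below 0.05.
The dominant spike at lag 3 indicates a seasonal period of 3.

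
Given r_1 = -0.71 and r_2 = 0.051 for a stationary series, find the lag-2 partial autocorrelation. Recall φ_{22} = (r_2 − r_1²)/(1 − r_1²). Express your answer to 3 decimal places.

-0.914

φ_{22} = (r_2 − r_1²) / (1 − r_1²)
r_1² = (-0.71)² = 0.5041
Numerator = 0.051 − 0.5041 = -0.4531; denominator = 1 − 0.5041 = 0.4959
φ_{22} = -0.4531 / 0.4959 = -0.914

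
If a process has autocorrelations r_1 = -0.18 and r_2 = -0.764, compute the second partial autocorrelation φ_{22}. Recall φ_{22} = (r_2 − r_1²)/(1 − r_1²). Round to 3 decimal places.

φ_{22} = (r_2 − r_1²) / (1 − r_1²)
r_1² = (-0.18)² = 0.0324
Numerator = -0.764 − 0.0324 = -0.7964; denominator = 1 − 0.0324 = 0.9676
φ_{22} = -0.7964 / 0.9676 = -0.823

-0.823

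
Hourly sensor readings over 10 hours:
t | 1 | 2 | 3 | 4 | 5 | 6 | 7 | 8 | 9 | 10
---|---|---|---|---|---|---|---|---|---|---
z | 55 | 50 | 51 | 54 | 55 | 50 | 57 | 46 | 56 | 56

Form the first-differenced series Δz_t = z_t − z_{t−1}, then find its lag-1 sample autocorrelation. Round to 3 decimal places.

First differences Δz: -5, 1, 3, 1, -5, 7, -11, 10, 0
Mean of differences = 0.1111
Numerator Σ(Δz_t−Δz̄)(Δz_{t+1}−Δz̄) = -226.6790
Denominator Σ(Δz_t−Δz̄)² = 330.8889
r_1(Δz) = -226.6790 / 330.8889 = -0.685

-0.685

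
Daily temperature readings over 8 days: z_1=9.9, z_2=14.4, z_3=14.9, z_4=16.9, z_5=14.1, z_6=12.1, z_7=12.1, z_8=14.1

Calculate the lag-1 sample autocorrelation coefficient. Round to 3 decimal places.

Mean z̄ = (9.9 + 14.4 + 14.9 + 16.9 + 14.1 + 12.1 + 12.1 + 14.1)/8 = 13.5625
Deviations from mean: -3.6625, 0.8375, 1.3375, 3.3375, 0.5375, -1.4625, -1.4625, 0.5375
Σ(z_t−z̄)(z_{t+1}−z̄) = (-3.0673) + (1.1202) + (4.4639) + (1.7939) + (-0.7861) + (2.1389) + (-0.7861) = 4.8773
Denominator Σ(z_t−z̄)² = 31.8988
r_1 = 4.8773 / 31.8988 = 0.153

0.153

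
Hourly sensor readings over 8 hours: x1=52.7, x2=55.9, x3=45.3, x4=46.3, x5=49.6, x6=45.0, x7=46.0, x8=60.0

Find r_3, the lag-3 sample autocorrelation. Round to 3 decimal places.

Mean x̄ = (52.7 + 55.9 + 45.3 + 46.3 + 49.6 + 45.0 + 46.0 + 60.0)/8 = 50.1000
Deviations from mean: 2.6000, 5.8000, -4.8000, -3.8000, -0.5000, -5.1000, -4.1000, 9.9000
Σ(x_t−x̄)(x_{t+3}−x̄) = (-9.8800) + (-2.9000) + (24.4800) + (15.5800) + (-4.9500) = 22.3300
Denominator Σ(x_t−x̄)² = 218.9600
r_3 = 22.3300 / 218.9600 = 0.102

0.102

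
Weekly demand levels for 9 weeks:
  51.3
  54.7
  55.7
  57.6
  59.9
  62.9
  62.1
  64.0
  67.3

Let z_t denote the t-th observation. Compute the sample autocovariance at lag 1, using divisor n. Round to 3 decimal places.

13.451

Mean z̄ = (51.3 + 54.7 + 55.7 + 57.6 + 59.9 + 62.9 + 62.1 + 64.0 + 67.3)/9 = 59.5000
Σ_{t=1}^{8}(z_t−z̄)(z_{t+1}−z̄) = 121.0600
γ_1 = 121.0600 / 9 = 13.451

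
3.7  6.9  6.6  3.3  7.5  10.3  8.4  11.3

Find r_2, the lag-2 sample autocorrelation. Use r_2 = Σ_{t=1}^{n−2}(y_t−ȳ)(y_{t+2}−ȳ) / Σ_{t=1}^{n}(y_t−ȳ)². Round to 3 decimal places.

0.074

Mean ȳ = (3.7 + 6.9 + 6.6 + 3.3 + 7.5 + 10.3 + 8.4 + 11.3)/8 = 7.2500
Deviations from mean: -3.5500, -0.3500, -0.6500, -3.9500, 0.2500, 3.0500, 1.1500, 4.0500
Numerator Σ_{t=1}^{6}(y_t−ȳ)(y_{t+2}−ȳ) = 4.1200
Denominator Σ(y_t−ȳ)² = 55.8400
r_2 = 4.1200 / 55.8400 = 0.074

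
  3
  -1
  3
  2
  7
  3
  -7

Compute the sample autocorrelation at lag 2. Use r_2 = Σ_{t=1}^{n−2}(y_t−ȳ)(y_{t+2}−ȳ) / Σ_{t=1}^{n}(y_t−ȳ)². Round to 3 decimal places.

Mean ȳ = (3 − 1 + 3 + 2 + 7 + 3 − 7)/7 = 1.4286
Σ(y_t−ȳ)(y_{t+2}−ȳ) = (2.4694) + (-1.3878) + (8.7551) + (0.8980) + (-46.9592) = -36.2245
Denominator Σ(y_t−ȳ)² = 115.7143
r_2 = -36.2245 / 115.7143 = -0.313

-0.313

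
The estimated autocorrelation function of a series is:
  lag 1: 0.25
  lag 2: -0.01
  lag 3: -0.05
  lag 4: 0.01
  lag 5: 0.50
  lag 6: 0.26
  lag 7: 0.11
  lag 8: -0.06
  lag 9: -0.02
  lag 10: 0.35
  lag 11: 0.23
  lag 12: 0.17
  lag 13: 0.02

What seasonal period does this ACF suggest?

5

The largest autocorrelation is r_5 = 0.50, with a weaker echo at lag 10 (0.35); the remaining lags stay at or below 0.26.
The dominant spike at lag 5 indicates a seasonal period of 5.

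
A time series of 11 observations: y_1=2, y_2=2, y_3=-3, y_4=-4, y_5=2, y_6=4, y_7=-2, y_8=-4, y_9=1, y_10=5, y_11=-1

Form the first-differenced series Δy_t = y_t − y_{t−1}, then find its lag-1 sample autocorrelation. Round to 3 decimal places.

-0.012

First differences Δy: 0, -5, -1, 6, 2, -6, -2, 5, 4, -6
Mean of differences = -0.3000
Numerator Σ(Δy_t−Δȳ)(Δy_{t+1}−Δȳ) = -2.1900
Denominator Σ(Δy_t−Δȳ)² = 182.1000
r_1(Δy) = -2.1900 / 182.1000 = -0.012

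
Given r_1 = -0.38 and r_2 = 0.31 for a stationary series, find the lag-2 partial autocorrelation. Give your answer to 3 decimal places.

0.194

φ_{22} = (r_2 − r_1²) / (1 − r_1²)
r_1² = (-0.38)² = 0.1444
Numerator = 0.31 − 0.1444 = 0.1656; denominator = 1 − 0.1444 = 0.8556
φ_{22} = 0.1656 / 0.8556 = 0.194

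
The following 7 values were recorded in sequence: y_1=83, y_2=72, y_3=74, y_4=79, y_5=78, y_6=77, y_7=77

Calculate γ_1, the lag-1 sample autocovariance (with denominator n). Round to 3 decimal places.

-2.615

Mean ȳ = (83 + 72 + 74 + 79 + 78 + 77 + 77)/7 = 77.1429
Deviations: 5.8571, -5.1429, -3.1429, 1.8571, 0.8571, -0.1429, -0.1429
Σ_{t=1}^{6}(y_t−ȳ)(y_{t+1}−ȳ) = -18.3061
γ_1 = -18.3061 / 7 = -2.615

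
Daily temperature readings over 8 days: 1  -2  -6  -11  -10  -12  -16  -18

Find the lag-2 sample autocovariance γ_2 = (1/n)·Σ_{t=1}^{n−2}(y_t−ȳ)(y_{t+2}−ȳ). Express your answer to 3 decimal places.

6.516

Mean ȳ = (1 − 2 − 6 − 11 − 10 − 12 − 16 − 18)/8 = -9.2500
Deviations: 10.2500, 7.2500, 3.2500, -1.7500, -0.7500, -2.7500, -6.7500, -8.7500
Σ_{t=1}^{6}(y_t−ȳ)(y_{t+2}−ȳ) = 52.1250
γ_2 = 52.1250 / 8 = 6.516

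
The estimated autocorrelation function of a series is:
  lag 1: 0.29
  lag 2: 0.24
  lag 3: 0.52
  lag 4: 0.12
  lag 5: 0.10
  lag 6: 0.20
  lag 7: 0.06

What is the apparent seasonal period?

3

The largest autocorrelation is r_3 = 0.52; the remaining lags stay at or below 0.29. The elevated value at lag 1 (0.29), dropping to 0.24 at lag 2, reflects decaying short-term dependence rather than seasonality.
The dominant spike at lag 3 indicates a seasonal period of 3.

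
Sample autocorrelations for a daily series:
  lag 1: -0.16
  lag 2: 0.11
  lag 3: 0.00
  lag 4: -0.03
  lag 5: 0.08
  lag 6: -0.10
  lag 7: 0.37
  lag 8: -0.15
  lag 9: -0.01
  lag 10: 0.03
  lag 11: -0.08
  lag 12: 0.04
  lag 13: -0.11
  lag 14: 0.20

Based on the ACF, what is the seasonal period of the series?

The largest autocorrelation is r_7 = 0.37, with a weaker echo at lag 14 (0.20); the remaining lags stay at or below 0.11.
The dominant spike at lag 7 indicates a seasonal period of 7.

7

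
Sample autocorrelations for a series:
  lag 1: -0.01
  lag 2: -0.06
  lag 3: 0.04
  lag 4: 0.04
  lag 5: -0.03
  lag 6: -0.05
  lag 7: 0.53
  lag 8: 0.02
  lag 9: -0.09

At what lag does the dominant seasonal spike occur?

7

The largest autocorrelation is r_7 = 0.53; the remaining lags stay at or below 0.04.
The dominant spike at lag 7 indicates a seasonal period of 7.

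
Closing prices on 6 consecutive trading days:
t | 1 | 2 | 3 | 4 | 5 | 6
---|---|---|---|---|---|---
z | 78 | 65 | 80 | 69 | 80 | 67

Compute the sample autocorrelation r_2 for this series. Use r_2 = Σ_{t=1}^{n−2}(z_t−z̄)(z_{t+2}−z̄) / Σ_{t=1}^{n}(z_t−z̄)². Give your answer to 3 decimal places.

0.584

Mean z̄ = (78 + 65 + 80 + 69 + 80 + 67)/6 = 73.1667
Deviations from mean: 4.8333, -8.1667, 6.8333, -4.1667, 6.8333, -6.1667
Σ(z_t−z̄)(z_{t+2}−z̄) = (33.0278) + (34.0278) + (46.6944) + (25.6944) = 139.4444
Denominator Σ(z_t−z̄)² = 238.8333
r_2 = 139.4444 / 238.8333 = 0.584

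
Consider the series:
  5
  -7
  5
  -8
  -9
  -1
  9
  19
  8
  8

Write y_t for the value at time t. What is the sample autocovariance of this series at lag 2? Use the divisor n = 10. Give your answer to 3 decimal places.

Mean ȳ = (5 − 7 + 5 − 8 − 9 − 1 + 9 + 19 + 8 + 8)/10 = 2.9000
Σ_{t=1}^{8}(y_t−ȳ)(y_{t+2}−ȳ) = 107.6800
γ_2 = 107.6800 / 10 = 10.768

10.768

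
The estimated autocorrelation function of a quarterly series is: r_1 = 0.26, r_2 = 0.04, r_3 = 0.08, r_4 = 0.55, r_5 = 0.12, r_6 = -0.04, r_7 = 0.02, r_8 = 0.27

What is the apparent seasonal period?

4

The largest autocorrelation is r_4 = 0.55, with a weaker echo at lag 8 (0.27); the remaining lags stay at or below 0.26. The elevated value at lag 1 (0.26), dropping to 0.04 at lag 2, reflects decaying short-term dependence rather than seasonality.
The dominant spike at lag 4 indicates a seasonal period of 4.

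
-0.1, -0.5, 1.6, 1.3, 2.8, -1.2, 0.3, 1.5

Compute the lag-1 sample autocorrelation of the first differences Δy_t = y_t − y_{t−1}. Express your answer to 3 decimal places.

First differences Δy: -0.4, 2.1, -0.3, 1.5, -4.0, 1.5, 1.2
Mean of differences = 0.2286
Numerator Σ(Δy_t−Δȳ)(Δy_{t+1}−Δȳ) = -12.3551
Denominator Σ(Δy_t−Δȳ)² = 26.2343
r_1(Δy) = -12.3551 / 26.2343 = -0.471

-0.471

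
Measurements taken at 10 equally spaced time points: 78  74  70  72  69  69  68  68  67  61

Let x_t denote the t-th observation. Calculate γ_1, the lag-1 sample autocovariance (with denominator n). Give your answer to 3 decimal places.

Mean x̄ = (78 + 74 + 70 + 72 + 69 + 69 + 68 + 68 + 67 + 61)/10 = 69.6000
Σ_{t=1}^{9}(x_t−x̄)(x_{t+1}−x̄) = 68.6400
γ_1 = 68.6400 / 10 = 6.864

6.864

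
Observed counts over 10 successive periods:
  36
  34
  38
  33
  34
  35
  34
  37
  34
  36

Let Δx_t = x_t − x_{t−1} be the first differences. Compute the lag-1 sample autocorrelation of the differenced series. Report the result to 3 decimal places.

First differences Δx: -2, 4, -5, 1, 1, -1, 3, -3, 2
Mean of differences = 0.0000
Numerator Σ(Δx_t−Δx̄)(Δx_{t+1}−Δx̄) = -51.0000
Denominator Σ(Δx_t−Δx̄)² = 70.0000
r_1(Δx) = -51.0000 / 70.0000 = -0.729

-0.729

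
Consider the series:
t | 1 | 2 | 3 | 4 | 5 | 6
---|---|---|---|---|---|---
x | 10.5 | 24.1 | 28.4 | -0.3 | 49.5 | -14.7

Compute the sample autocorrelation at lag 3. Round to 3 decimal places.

Mean x̄ = (10.5 + 24.1 + 28.4 − 0.3 + 49.5 − 14.7)/6 = 16.2500
Deviations from mean: -5.7500, 7.8500, 12.1500, -16.5500, 33.2500, -30.9500
Numerator Σ_{t=1}^{3}(x_t−x̄)(x_{t+3}−x̄) = -19.8675
Denominator Σ(x_t−x̄)² = 2579.6750
r_3 = -19.8675 / 2579.6750 = -0.008

-0.008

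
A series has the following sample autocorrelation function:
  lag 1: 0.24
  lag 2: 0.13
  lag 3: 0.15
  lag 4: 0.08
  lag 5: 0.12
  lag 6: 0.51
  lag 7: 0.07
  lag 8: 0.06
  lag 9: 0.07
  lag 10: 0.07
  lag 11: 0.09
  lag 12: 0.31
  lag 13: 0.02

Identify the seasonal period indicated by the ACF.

The largest autocorrelation is r_6 = 0.51, with a weaker echo at lag 12 (0.31); the remaining lags stay at or below 0.24. The elevated value at lag 1 (0.24), dropping to 0.13 at lag 2, reflects decaying short-term dependence rather than seasonality.
The dominant spike at lag 6 indicates a seasonal period of 6.

6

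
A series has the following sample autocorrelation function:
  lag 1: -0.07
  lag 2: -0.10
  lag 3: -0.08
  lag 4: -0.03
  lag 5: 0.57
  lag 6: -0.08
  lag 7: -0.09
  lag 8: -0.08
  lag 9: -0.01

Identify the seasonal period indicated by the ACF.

The largest autocorrelation is r_5 = 0.57; the remaining lags stay at or below -0.01.
The dominant spike at lag 5 indicates a seasonal period of 5.

5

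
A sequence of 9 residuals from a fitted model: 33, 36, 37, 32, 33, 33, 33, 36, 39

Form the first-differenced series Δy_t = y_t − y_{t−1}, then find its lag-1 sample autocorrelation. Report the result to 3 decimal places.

First differences Δy: 3, 1, -5, 1, 0, 0, 3, 3
Mean of differences = 0.7500
Numerator Σ(Δy_t−Δȳ)(Δy_{t+1}−Δȳ) = 1.4375
Denominator Σ(Δy_t−Δȳ)² = 49.5000
r_1(Δy) = 1.4375 / 49.5000 = 0.029

0.029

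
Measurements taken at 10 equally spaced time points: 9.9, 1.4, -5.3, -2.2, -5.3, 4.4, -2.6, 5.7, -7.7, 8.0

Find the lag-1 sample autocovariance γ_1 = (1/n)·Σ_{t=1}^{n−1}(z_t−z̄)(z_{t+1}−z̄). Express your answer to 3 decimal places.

Mean z̄ = (9.9 + 1.4 − 5.3 − 2.2 − 5.3 + 4.4 − 2.6 + 5.7 − 7.7 + 8.0)/10 = 0.6300
Σ_{t=1}^{9}(z_t−z̄)(z_{t+1}−z̄) = -118.3989
γ_1 = -118.3989 / 10 = -11.840

-11.840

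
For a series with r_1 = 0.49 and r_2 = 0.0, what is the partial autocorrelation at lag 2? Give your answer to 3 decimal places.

-0.316

φ_{22} = (r_2 − r_1²) / (1 − r_1²)
r_1² = (0.49)² = 0.2401
Numerator = 0.0 − 0.2401 = -0.2401; denominator = 1 − 0.2401 = 0.7599
φ_{22} = -0.2401 / 0.7599 = -0.316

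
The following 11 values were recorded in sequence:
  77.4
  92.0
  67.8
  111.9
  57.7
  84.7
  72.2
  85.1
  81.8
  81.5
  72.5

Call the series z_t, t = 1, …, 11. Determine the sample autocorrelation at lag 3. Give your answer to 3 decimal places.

-0.412

Mean z̄ = (77.4 + 92.0 + 67.8 + 111.9 + 57.7 + 84.7 + 72.2 + 85.1 + 81.8 + 81.5 + 72.5)/11 = 80.4182
Numerator Σ_{t=1}^{8}(z_t−z̄)(z_{t+3}−z̄) = -817.2955
Denominator Σ(z_t−z̄)² = 1983.2564
r_3 = -817.2955 / 1983.2564 = -0.412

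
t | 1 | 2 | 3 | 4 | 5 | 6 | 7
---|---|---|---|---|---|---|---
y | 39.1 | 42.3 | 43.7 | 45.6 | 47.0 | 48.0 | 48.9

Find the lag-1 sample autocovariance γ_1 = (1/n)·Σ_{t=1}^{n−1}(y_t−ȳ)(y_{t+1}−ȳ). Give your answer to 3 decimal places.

Mean ȳ = (39.1 + 42.3 + 43.7 + 45.6 + 47.0 + 48.0 + 48.9)/7 = 44.9429
Σ_{t=1}^{6}(y_t−ȳ)(y_{t+1}−ȳ) = 37.6482
γ_1 = 37.6482 / 7 = 5.378

5.378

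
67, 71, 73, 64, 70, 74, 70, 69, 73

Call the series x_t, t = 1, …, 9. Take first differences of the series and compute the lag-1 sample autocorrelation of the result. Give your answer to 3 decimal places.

-0.303

First differences Δx: 4, 2, -9, 6, 4, -4, -1, 4
Mean of differences = 0.7500
Numerator Σ(Δx_t−Δx̄)(Δx_{t+1}−Δx̄) = -55.0625
Denominator Σ(Δx_t−Δx̄)² = 181.5000
r_1(Δx) = -55.0625 / 181.5000 = -0.303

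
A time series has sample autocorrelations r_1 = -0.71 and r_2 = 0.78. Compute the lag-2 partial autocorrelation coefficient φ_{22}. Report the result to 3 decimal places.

0.556

φ_{22} = (r_2 − r_1²) / (1 − r_1²)
r_1² = (-0.71)² = 0.5041
Numerator = 0.78 − 0.5041 = 0.2759; denominator = 1 − 0.5041 = 0.4959
φ_{22} = 0.2759 / 0.4959 = 0.556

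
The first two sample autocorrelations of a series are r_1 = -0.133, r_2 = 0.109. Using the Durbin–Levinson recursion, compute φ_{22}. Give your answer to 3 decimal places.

0.093

φ_{22} = (r_2 − r_1²) / (1 − r_1²)
r_1² = (-0.133)² = 0.017689
Numerator = 0.109 − 0.0177 = 0.0913; denominator = 1 − 0.0177 = 0.9823
φ_{22} = 0.0913 / 0.9823 = 0.093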